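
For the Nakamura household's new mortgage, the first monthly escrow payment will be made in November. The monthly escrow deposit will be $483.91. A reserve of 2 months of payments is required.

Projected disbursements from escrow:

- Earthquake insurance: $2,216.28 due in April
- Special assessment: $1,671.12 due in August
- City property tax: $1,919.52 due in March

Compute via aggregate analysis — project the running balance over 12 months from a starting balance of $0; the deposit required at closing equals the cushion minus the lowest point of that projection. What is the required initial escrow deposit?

$2,200.16

Cushion = 2 × $483.91 = $967.82
Trial balance (start $0, +$483.91 each month, − disbursements):
  Nov: +$483.91 → $483.91
  Dec: +$483.91 → $967.82
  Jan: +$483.91 → $1,451.73
  Feb: +$483.91 → $1,935.64
  Mar: +$483.91 − $1,919.52 → $500.03
  Apr: +$483.91 − $2,216.28 → -$1,232.34
  May: +$483.91 → -$748.43
  Jun: +$483.91 → -$264.52
  Jul: +$483.91 → $219.39
  Aug: +$483.91 − $1,671.12 → -$967.82
  Sep: +$483.91 → -$483.91
  Oct: +$483.91 → $0.00
Lowest trial balance = -$1,232.34 (Apr)
Initial deposit = cushion − low point = $967.82 − (-$1,232.34) = $2,200.16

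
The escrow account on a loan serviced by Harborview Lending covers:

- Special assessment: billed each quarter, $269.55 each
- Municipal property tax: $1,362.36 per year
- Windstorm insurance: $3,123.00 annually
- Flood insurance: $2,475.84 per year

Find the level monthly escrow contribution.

$669.95

Special assessment: $269.55 × 4 = $1,078.20 per year
Municipal property tax: $1,362.36 per year
Windstorm insurance: $3,123.00 per year
Flood insurance: $2,475.84 per year
Total annual escrow = $1,078.20 + $1,362.36 + $3,123.00 + $2,475.84 = $8,039.40
Monthly escrow = $8,039.40 / 12 = $669.95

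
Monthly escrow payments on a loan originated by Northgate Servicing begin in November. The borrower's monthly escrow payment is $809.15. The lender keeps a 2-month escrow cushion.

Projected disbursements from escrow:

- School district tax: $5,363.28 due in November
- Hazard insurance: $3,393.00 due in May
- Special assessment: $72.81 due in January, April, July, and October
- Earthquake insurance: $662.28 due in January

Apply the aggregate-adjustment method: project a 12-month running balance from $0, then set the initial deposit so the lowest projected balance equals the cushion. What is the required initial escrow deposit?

Cushion = 2 × $809.15 = $1,618.30
Trial balance (start $0, +$809.15 each month, − disbursements):
  Nov: +$809.15 − $5,363.28 → -$4,554.13
  Dec: +$809.15 → -$3,744.98
  Jan: +$809.15 − $735.09 → -$3,670.92
  Feb: +$809.15 → -$2,861.77
  Mar: +$809.15 → -$2,052.62
  Apr: +$809.15 − $72.81 → -$1,316.28
  May: +$809.15 − $3,393.00 → -$3,900.13
  Jun: +$809.15 → -$3,090.98
  Jul: +$809.15 − $72.81 → -$2,354.64
  Aug: +$809.15 → -$1,545.49
  Sep: +$809.15 → -$736.34
  Oct: +$809.15 − $72.81 → $0.00
Lowest trial balance = -$4,554.13 (Nov)
Initial deposit = cushion − low point = $1,618.30 − (-$4,554.13) = $6,172.43

$6,172.43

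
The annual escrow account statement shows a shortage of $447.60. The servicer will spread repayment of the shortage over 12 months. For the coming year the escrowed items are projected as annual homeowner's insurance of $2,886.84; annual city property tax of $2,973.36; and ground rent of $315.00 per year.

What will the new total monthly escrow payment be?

$551.90

Homeowner's insurance — $2,886.84 per year
City property tax — $2,973.36 per year
Ground rent — $315.00 per year
Total annual escrow = $2,886.84 + $2,973.36 + $315.00 = $6,175.20
Monthly = $6,175.20 / 12 = $514.60
Monthly shortage recovery: $447.60 / 12 = $37.30
Adjusted monthly = $514.60 + $37.30 = $551.90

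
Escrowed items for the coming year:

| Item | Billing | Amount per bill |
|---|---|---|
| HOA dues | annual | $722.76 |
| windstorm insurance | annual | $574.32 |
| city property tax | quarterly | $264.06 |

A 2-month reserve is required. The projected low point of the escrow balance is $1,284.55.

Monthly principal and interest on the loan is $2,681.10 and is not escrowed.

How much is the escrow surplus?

$892.33

HOA dues — $722.76
Windstorm insurance — $574.32
City property tax — $264.06 × 4 = $1,056.24
Yearly total = $722.76 + $574.32 + $1,056.24 = $2,353.32
Monthly = $2,353.32 ÷ 12 = $196.11
Required cushion = 2 × $196.11 = $392.22
Surplus = $1,284.55 − $392.22 = $892.33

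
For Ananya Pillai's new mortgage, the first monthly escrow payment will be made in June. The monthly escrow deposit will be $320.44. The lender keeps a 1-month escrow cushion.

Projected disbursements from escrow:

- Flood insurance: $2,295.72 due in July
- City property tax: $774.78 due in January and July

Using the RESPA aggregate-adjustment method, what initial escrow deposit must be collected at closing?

$2,750.06

Cushion = 1 × $320.44 = $320.44
Trial balance (start $0, +$320.44 each month, − disbursements):
  Jun: +$320.44 → $320.44
  Jul: +$320.44 − $3,070.50 → -$2,429.62
  Aug: +$320.44 → -$2,109.18
  Sep: +$320.44 → -$1,788.74
  Oct: +$320.44 → -$1,468.30
  Nov: +$320.44 → -$1,147.86
  Dec: +$320.44 → -$827.42
  Jan: +$320.44 − $774.78 → -$1,281.76
  Feb: +$320.44 → -$961.32
  Mar: +$320.44 → -$640.88
  Apr: +$320.44 → -$320.44
  May: +$320.44 → $0.00
Lowest trial balance = -$2,429.62 (Jul)
Initial deposit = cushion − low point = $320.44 − (-$2,429.62) = $2,750.06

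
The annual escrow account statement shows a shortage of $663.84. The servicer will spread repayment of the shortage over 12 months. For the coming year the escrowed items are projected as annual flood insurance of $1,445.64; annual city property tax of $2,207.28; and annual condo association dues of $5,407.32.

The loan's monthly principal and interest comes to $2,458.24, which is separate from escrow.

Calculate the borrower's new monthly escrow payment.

Flood insurance: $1,445.64
City property tax: $2,207.28
Condo association dues: $5,407.32
Yearly total = $9,060.24
Monthly escrow = $9,060.24 / 12 = $755.02
Monthly shortage recovery: $663.84 ÷ 12 = $55.32
New monthly escrow = $755.02 + $55.32 = $810.34

$810.34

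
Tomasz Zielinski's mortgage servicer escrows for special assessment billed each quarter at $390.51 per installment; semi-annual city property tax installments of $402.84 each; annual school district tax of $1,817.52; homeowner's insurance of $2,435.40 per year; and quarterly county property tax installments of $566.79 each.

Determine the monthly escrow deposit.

Special assessment: $390.51 × 4 = $1,562.04 per year
City property tax: $402.84 × 2 = $805.68 per year
School district tax: $1,817.52 per year
Homeowner's insurance: $2,435.40 per year
County property tax: $566.79 × 4 = $2,267.16 per year
Yearly total = $1,562.04 + $805.68 + $1,817.52 + $2,435.40 + $2,267.16 = $8,887.80
Monthly = $8,887.80 ÷ 12 = $740.65

$740.65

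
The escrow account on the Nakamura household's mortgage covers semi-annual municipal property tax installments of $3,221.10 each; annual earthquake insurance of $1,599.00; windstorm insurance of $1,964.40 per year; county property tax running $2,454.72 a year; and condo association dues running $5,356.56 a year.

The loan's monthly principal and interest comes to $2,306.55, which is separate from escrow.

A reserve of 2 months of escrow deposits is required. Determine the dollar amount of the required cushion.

$2,969.48

Municipal property tax = $3,221.10 × 2 = $6,442.20 annually
Earthquake insurance = $1,599.00 annually
Windstorm insurance = $1,964.40 annually
County property tax = $2,454.72 annually
Condo association dues = $5,356.56 annually
Combined annual = $17,816.88
Monthly escrow = $17,816.88 / 12 = $1,484.74
Reserve = 2 × $1,484.74 = $2,969.48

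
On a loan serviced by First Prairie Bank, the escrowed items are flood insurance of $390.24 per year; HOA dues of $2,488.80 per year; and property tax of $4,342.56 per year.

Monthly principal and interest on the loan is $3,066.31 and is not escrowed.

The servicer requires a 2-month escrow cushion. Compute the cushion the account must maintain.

Flood insurance: $390.24 annually
HOA dues: $2,488.80 annually
Property tax: $4,342.56 annually
Total annual escrow = $390.24 + $2,488.80 + $4,342.56 = $7,221.60
Monthly escrow = $7,221.60 / 12 = $601.80
Reserve = 2 × $601.80 = $1,203.60

$1,203.60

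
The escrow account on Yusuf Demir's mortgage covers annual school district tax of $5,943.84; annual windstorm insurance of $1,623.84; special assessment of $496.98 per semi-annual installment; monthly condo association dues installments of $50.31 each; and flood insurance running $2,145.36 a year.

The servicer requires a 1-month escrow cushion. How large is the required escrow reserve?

School district tax = $5,943.84
Windstorm insurance = $1,623.84
Special assessment = $496.98 × 2 = $993.96
Condo association dues = $50.31 × 12 = $603.72
Flood insurance = $2,145.36
Annual escrow total = $11,310.72
Monthly escrow = $11,310.72 ÷ 12 = $942.56
Required cushion = 1 × $942.56 = $942.56

$942.56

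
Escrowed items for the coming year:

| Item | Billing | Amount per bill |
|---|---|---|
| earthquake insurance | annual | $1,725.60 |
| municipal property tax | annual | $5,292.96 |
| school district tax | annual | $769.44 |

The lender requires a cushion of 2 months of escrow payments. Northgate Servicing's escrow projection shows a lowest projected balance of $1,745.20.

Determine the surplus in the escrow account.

$447.20

Earthquake insurance: $1,725.60 annually
Municipal property tax: $5,292.96 annually
School district tax: $769.44 annually
Yearly total = $7,788.00
Monthly escrow = $7,788.00 / 12 = $649.00
Required cushion = 2 × $649.00 = $1,298.00
Surplus = $1,745.20 − $1,298.00 = $447.20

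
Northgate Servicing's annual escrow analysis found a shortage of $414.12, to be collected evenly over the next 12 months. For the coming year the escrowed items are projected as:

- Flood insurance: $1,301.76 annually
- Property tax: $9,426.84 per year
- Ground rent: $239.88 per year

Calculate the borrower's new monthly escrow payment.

$948.55

Flood insurance = $1,301.76 per year
Property tax = $9,426.84 per year
Ground rent = $239.88 per year
Total annual escrow = $1,301.76 + $9,426.84 + $239.88 = $10,968.48
Monthly = $10,968.48 / 12 = $914.04
Shortage spread = $414.12 / 12 = $34.51/mo
New monthly escrow = $914.04 + $34.51 = $948.55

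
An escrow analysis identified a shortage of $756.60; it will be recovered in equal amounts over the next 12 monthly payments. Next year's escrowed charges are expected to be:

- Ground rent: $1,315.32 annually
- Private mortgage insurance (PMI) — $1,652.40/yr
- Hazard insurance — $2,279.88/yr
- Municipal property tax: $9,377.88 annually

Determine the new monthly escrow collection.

$1,281.84

Ground rent: $1,315.32
Private mortgage insurance (PMI): $1,652.40
Hazard insurance: $2,279.88
Municipal property tax: $9,377.88
Total per year = $1,315.32 + $1,652.40 + $2,279.88 + $9,377.88 = $14,625.48
Monthly = $14,625.48 / 12 = $1,218.79
Shortage per month = $756.60 ÷ 12 = $63.05
Adjusted monthly = $1,218.79 + $63.05 = $1,281.84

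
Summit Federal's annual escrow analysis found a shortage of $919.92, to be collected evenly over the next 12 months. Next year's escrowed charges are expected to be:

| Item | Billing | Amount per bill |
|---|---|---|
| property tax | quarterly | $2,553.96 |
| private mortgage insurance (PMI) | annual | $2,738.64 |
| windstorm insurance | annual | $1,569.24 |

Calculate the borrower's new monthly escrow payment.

Property tax — $2,553.96 × 4 = $10,215.84
Private mortgage insurance (PMI) — $2,738.64
Windstorm insurance — $1,569.24
Total annual escrow = $14,523.72
Monthly = $14,523.72 ÷ 12 = $1,210.31
Shortage per month = $919.92 ÷ 12 = $76.66
Adjusted monthly = $1,210.31 + $76.66 = $1,286.97

$1,286.97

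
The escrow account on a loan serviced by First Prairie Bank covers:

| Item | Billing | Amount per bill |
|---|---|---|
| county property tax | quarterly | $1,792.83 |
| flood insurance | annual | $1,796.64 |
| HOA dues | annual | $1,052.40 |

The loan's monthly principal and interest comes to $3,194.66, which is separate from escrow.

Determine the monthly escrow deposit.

$835.03

County property tax: $1,792.83 × 4 = $7,171.32 per year
Flood insurance: $1,796.64 per year
HOA dues: $1,052.40 per year
Combined annual = $7,171.32 + $1,796.64 + $1,052.40 = $10,020.36
Per month = $10,020.36 / 12 = $835.03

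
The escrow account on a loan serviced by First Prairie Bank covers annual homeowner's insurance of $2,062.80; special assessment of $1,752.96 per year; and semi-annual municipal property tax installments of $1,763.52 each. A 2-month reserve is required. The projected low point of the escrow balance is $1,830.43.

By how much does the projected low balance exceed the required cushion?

Homeowner's insurance — $2,062.80
Special assessment — $1,752.96
Municipal property tax — $1,763.52 × 2 = $3,527.04
Annual escrow total = $7,342.80
Base monthly escrow = $7,342.80 ÷ 12 = $611.90
Required reserve = 2 × $611.90 = $1,223.80
Excess over cushion: $1,830.43 − $1,223.80 = $606.63

$606.63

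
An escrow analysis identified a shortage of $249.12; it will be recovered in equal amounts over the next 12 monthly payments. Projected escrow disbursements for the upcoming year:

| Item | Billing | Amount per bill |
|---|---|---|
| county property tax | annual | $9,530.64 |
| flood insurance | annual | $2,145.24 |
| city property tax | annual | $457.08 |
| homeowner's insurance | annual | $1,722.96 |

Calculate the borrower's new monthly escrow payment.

County property tax = $9,530.64/yr
Flood insurance = $2,145.24/yr
City property tax = $457.08/yr
Homeowner's insurance = $1,722.96/yr
Annual escrow total = $9,530.64 + $2,145.24 + $457.08 + $1,722.96 = $13,855.92
Monthly escrow = $13,855.92 / 12 = $1,154.66
Shortage spread = $249.12 / 12 = $20.76/mo
New monthly escrow = $1,154.66 + $20.76 = $1,175.42

$1,175.42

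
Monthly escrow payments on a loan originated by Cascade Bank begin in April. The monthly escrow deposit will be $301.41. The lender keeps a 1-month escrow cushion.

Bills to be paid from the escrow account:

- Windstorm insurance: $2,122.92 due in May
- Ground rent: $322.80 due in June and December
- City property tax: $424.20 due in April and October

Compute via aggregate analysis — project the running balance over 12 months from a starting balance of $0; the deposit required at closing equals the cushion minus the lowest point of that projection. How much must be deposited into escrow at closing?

$2,267.10

Cushion = 1 × $301.41 = $301.41
Trial balance (start $0, +$301.41 each month, − disbursements):
  Apr: +$301.41 − $424.20 → -$122.79
  May: +$301.41 − $2,122.92 → -$1,944.30
  Jun: +$301.41 − $322.80 → -$1,965.69
  Jul: +$301.41 → -$1,664.28
  Aug: +$301.41 → -$1,362.87
  Sep: +$301.41 → -$1,061.46
  Oct: +$301.41 − $424.20 → -$1,184.25
  Nov: +$301.41 → -$882.84
  Dec: +$301.41 − $322.80 → -$904.23
  Jan: +$301.41 → -$602.82
  Feb: +$301.41 → -$301.41
  Mar: +$301.41 → $0.00
Lowest trial balance = -$1,965.69 (Jun)
Initial deposit = cushion − low point = $301.41 − (-$1,965.69) = $2,267.10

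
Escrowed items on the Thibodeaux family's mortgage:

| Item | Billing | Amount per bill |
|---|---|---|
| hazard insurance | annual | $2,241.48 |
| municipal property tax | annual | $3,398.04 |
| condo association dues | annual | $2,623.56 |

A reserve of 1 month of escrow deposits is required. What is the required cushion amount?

Hazard insurance = $2,241.48/yr
Municipal property tax = $3,398.04/yr
Condo association dues = $2,623.56/yr
Annual escrow total = $2,241.48 + $3,398.04 + $2,623.56 = $8,263.08
Base monthly escrow = $8,263.08 / 12 = $688.59
Required cushion = 1 × $688.59 = $688.59

$688.59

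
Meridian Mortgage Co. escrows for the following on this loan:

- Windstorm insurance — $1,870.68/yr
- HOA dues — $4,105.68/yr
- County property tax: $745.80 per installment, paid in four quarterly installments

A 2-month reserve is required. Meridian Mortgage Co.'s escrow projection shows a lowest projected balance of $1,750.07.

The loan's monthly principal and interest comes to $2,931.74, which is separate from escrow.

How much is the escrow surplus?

Windstorm insurance: $1,870.68 per year
HOA dues: $4,105.68 per year
County property tax: $745.80 × 4 = $2,983.20 per year
Total annual escrow = $8,959.56
Monthly escrow = $8,959.56 / 12 = $746.63
Required cushion = 2 × $746.63 = $1,493.26
Excess over cushion: $1,750.07 − $1,493.26 = $256.81

$256.81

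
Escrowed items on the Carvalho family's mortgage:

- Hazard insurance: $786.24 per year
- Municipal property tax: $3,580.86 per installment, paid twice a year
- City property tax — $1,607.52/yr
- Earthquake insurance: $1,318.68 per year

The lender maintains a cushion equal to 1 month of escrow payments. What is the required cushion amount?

$906.18

Hazard insurance = $786.24 annually
Municipal property tax = $3,580.86 × 2 = $7,161.72 annually
City property tax = $1,607.52 annually
Earthquake insurance = $1,318.68 annually
Total per year = $10,874.16
Per month = $10,874.16 ÷ 12 = $906.18
Reserve = 1 × $906.18 = $906.18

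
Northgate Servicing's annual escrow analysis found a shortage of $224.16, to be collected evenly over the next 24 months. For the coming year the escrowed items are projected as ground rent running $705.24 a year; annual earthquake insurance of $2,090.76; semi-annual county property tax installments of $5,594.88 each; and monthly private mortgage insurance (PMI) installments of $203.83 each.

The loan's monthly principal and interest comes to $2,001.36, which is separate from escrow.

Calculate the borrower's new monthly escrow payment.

Ground rent: $705.24/yr
Earthquake insurance: $2,090.76/yr
County property tax: $5,594.88 × 2 = $11,189.76/yr
Private mortgage insurance (PMI): $203.83 × 12 = $2,445.96/yr
Total per year = $705.24 + $2,090.76 + $11,189.76 + $2,445.96 = $16,431.72
Per month = $16,431.72 / 12 = $1,369.31
Shortage spread = $224.16 / 24 = $9.34/mo
Adjusted monthly = $1,369.31 + $9.34 = $1,378.65

$1,378.65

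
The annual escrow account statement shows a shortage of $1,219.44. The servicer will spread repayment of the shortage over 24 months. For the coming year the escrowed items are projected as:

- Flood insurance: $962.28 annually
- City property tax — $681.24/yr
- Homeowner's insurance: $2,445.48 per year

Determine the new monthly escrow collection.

Flood insurance: $962.28/yr
City property tax: $681.24/yr
Homeowner's insurance: $2,445.48/yr
Annual escrow total = $4,089.00
Per month = $4,089.00 / 12 = $340.75
Shortage per month = $1,219.44 ÷ 24 = $50.81
New monthly escrow = $340.75 + $50.81 = $391.56

$391.56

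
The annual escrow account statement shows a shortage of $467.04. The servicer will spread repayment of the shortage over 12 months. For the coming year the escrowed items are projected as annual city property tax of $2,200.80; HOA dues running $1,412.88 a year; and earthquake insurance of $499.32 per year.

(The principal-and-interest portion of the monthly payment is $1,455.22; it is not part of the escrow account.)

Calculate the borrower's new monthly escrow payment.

$381.67

City property tax = $2,200.80
HOA dues = $1,412.88
Earthquake insurance = $499.32
Combined annual = $2,200.80 + $1,412.88 + $499.32 = $4,113.00
Base monthly escrow = $4,113.00 / 12 = $342.75
Monthly shortage recovery: $467.04 ÷ 12 = $38.92
New monthly escrow = $342.75 + $38.92 = $381.67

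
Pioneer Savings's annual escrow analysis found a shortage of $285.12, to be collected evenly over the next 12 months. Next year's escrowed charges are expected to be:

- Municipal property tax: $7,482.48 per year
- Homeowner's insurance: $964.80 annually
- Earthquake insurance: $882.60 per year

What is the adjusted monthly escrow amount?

$801.25

Municipal property tax: $7,482.48 annually
Homeowner's insurance: $964.80 annually
Earthquake insurance: $882.60 annually
Yearly total = $7,482.48 + $964.80 + $882.60 = $9,329.88
Per month = $9,329.88 / 12 = $777.49
Shortage spread = $285.12 / 12 = $23.76/mo
Adjusted monthly = $777.49 + $23.76 = $801.25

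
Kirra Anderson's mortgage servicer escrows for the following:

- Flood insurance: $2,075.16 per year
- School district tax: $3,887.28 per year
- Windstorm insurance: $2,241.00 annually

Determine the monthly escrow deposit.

Flood insurance: $2,075.16 annually
School district tax: $3,887.28 annually
Windstorm insurance: $2,241.00 annually
Total per year = $2,075.16 + $3,887.28 + $2,241.00 = $8,203.44
Monthly = $8,203.44 / 12 = $683.62

$683.62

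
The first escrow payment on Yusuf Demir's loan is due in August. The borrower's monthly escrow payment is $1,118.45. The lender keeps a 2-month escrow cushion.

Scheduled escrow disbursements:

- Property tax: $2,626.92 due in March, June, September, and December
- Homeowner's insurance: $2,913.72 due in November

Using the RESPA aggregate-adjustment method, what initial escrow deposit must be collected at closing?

Cushion = 2 × $1,118.45 = $2,236.90
Trial balance (start $0, +$1,118.45 each month, − disbursements):
  Aug: +$1,118.45 → $1,118.45
  Sep: +$1,118.45 − $2,626.92 → -$390.02
  Oct: +$1,118.45 → $728.43
  Nov: +$1,118.45 − $2,913.72 → -$1,066.84
  Dec: +$1,118.45 − $2,626.92 → -$2,575.31
  Jan: +$1,118.45 → -$1,456.86
  Feb: +$1,118.45 → -$338.41
  Mar: +$1,118.45 − $2,626.92 → -$1,846.88
  Apr: +$1,118.45 → -$728.43
  May: +$1,118.45 → $390.02
  Jun: +$1,118.45 − $2,626.92 → -$1,118.45
  Jul: +$1,118.45 → $0.00
Lowest trial balance = -$2,575.31 (Dec)
Initial deposit = cushion − low point = $2,236.90 − (-$2,575.31) = $4,812.21

$4,812.21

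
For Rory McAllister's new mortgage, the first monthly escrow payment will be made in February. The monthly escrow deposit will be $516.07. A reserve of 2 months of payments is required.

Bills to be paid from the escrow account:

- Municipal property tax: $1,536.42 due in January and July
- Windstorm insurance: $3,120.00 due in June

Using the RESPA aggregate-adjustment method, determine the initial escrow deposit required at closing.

Cushion = 2 × $516.07 = $1,032.14
Trial balance (start $0, +$516.07 each month, − disbursements):
  Feb: +$516.07 → $516.07
  Mar: +$516.07 → $1,032.14
  Apr: +$516.07 → $1,548.21
  May: +$516.07 → $2,064.28
  Jun: +$516.07 − $3,120.00 → -$539.65
  Jul: +$516.07 − $1,536.42 → -$1,560.00
  Aug: +$516.07 → -$1,043.93
  Sep: +$516.07 → -$527.86
  Oct: +$516.07 → -$11.79
  Nov: +$516.07 → $504.28
  Dec: +$516.07 → $1,020.35
  Jan: +$516.07 − $1,536.42 → $0.00
Lowest trial balance = -$1,560.00 (Jul)
Initial deposit = cushion − low point = $1,032.14 − (-$1,560.00) = $2,592.14

$2,592.14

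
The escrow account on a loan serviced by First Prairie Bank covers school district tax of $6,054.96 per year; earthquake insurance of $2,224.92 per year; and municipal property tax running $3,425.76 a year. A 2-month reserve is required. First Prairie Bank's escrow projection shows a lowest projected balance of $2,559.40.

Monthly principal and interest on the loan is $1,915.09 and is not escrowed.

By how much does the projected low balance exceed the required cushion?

$608.46

School district tax = $6,054.96/yr
Earthquake insurance = $2,224.92/yr
Municipal property tax = $3,425.76/yr
Yearly total = $11,705.64
Monthly = $11,705.64 ÷ 12 = $975.47
Required cushion = 2 × $975.47 = $1,950.94
Excess over cushion: $2,559.40 − $1,950.94 = $608.46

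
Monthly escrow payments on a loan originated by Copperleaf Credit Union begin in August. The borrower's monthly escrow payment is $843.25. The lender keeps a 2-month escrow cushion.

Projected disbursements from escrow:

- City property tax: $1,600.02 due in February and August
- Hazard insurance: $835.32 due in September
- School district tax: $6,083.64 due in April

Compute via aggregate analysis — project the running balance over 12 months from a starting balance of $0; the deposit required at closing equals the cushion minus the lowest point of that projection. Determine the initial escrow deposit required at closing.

Cushion = 2 × $843.25 = $1,686.50
Trial balance (start $0, +$843.25 each month, − disbursements):
  Aug: +$843.25 − $1,600.02 → -$756.77
  Sep: +$843.25 − $835.32 → -$748.84
  Oct: +$843.25 → $94.41
  Nov: +$843.25 → $937.66
  Dec: +$843.25 → $1,780.91
  Jan: +$843.25 → $2,624.16
  Feb: +$843.25 − $1,600.02 → $1,867.39
  Mar: +$843.25 → $2,710.64
  Apr: +$843.25 − $6,083.64 → -$2,529.75
  May: +$843.25 → -$1,686.50
  Jun: +$843.25 → -$843.25
  Jul: +$843.25 → $0.00
Lowest trial balance = -$2,529.75 (Apr)
Initial deposit = cushion − low point = $1,686.50 − (-$2,529.75) = $4,216.25

$4,216.25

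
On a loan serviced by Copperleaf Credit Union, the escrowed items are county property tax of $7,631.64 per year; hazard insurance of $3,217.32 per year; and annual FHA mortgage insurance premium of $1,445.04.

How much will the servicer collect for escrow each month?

County property tax: $7,631.64/yr
Hazard insurance: $3,217.32/yr
FHA mortgage insurance premium: $1,445.04/yr
Total per year = $7,631.64 + $3,217.32 + $1,445.04 = $12,294.00
Monthly escrow = $12,294.00 ÷ 12 = $1,024.50

$1,024.50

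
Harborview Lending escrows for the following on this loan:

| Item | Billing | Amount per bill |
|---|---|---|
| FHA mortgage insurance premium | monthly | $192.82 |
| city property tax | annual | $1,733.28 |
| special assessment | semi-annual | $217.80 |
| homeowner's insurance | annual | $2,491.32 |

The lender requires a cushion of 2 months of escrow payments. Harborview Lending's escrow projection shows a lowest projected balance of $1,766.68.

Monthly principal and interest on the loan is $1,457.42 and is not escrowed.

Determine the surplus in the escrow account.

FHA mortgage insurance premium: $192.82 × 12 = $2,313.84/yr
City property tax: $1,733.28/yr
Special assessment: $217.80 × 2 = $435.60/yr
Homeowner's insurance: $2,491.32/yr
Yearly total = $6,974.04
Base monthly escrow = $6,974.04 ÷ 12 = $581.17
Required cushion = 2 × $581.17 = $1,162.34
Surplus = $1,766.68 − $1,162.34 = $604.34

$604.34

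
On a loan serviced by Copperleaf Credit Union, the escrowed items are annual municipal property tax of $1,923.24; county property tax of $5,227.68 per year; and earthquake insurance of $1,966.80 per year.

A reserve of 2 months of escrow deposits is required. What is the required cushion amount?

Municipal property tax: $1,923.24 per year
County property tax: $5,227.68 per year
Earthquake insurance: $1,966.80 per year
Annual escrow total = $9,117.72
Base monthly escrow = $9,117.72 ÷ 12 = $759.81
Cushion = 2 × $759.81 = $1,519.62

$1,519.62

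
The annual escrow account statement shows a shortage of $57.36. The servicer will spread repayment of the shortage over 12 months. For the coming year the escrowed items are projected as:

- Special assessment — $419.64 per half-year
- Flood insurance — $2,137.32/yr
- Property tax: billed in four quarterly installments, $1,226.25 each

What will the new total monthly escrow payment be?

$661.58

Special assessment = $419.64 × 2 = $839.28/yr
Flood insurance = $2,137.32/yr
Property tax = $1,226.25 × 4 = $4,905.00/yr
Total annual escrow = $7,881.60
Monthly escrow = $7,881.60 / 12 = $656.80
Shortage spread = $57.36 ÷ 12 = $4.78/mo
Adjusted monthly = $656.80 + $4.78 = $661.58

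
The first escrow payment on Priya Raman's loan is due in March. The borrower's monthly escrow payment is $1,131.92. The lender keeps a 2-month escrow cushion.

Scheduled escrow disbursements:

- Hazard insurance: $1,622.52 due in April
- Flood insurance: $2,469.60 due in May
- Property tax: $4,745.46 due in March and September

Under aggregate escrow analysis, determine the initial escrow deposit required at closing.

Cushion = 2 × $1,131.92 = $2,263.84
Trial balance (start $0, +$1,131.92 each month, − disbursements):
  Mar: +$1,131.92 − $4,745.46 → -$3,613.54
  Apr: +$1,131.92 − $1,622.52 → -$4,104.14
  May: +$1,131.92 − $2,469.60 → -$5,441.82
  Jun: +$1,131.92 → -$4,309.90
  Jul: +$1,131.92 → -$3,177.98
  Aug: +$1,131.92 → -$2,046.06
  Sep: +$1,131.92 − $4,745.46 → -$5,659.60
  Oct: +$1,131.92 → -$4,527.68
  Nov: +$1,131.92 → -$3,395.76
  Dec: +$1,131.92 → -$2,263.84
  Jan: +$1,131.92 → -$1,131.92
  Feb: +$1,131.92 → $0.00
Lowest trial balance = -$5,659.60 (Sep)
Initial deposit = cushion − low point = $2,263.84 − (-$5,659.60) = $7,923.44

$7,923.44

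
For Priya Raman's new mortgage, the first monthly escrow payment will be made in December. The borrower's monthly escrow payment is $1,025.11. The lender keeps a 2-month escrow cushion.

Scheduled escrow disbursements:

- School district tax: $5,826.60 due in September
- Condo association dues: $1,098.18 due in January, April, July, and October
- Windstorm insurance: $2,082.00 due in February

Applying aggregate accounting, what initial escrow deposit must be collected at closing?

$3,075.33

Cushion = 2 × $1,025.11 = $2,050.22
Trial balance (start $0, +$1,025.11 each month, − disbursements):
  Dec: +$1,025.11 → $1,025.11
  Jan: +$1,025.11 − $1,098.18 → $952.04
  Feb: +$1,025.11 − $2,082.00 → -$104.85
  Mar: +$1,025.11 → $920.26
  Apr: +$1,025.11 − $1,098.18 → $847.19
  May: +$1,025.11 → $1,872.30
  Jun: +$1,025.11 → $2,897.41
  Jul: +$1,025.11 − $1,098.18 → $2,824.34
  Aug: +$1,025.11 → $3,849.45
  Sep: +$1,025.11 − $5,826.60 → -$952.04
  Oct: +$1,025.11 − $1,098.18 → -$1,025.11
  Nov: +$1,025.11 → $0.00
Lowest trial balance = -$1,025.11 (Oct)
Initial deposit = cushion − low point = $2,050.22 − (-$1,025.11) = $3,075.33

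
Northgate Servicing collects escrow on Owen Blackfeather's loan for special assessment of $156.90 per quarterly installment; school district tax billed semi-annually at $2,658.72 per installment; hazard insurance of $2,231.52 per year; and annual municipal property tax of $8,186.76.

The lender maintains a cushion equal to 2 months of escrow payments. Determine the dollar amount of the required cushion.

Special assessment — $156.90 × 4 = $627.60 annually
School district tax — $2,658.72 × 2 = $5,317.44 annually
Hazard insurance — $2,231.52 annually
Municipal property tax — $8,186.76 annually
Yearly total = $16,363.32
Monthly = $16,363.32 ÷ 12 = $1,363.61
Required cushion = 2 × $1,363.61 = $2,727.22

$2,727.22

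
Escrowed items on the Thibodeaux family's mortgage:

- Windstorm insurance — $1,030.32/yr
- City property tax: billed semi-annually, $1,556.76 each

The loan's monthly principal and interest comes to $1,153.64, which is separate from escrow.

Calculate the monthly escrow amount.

Windstorm insurance: $1,030.32
City property tax: $1,556.76 × 2 = $3,113.52
Total per year = $1,030.32 + $3,113.52 = $4,143.84
Monthly = $4,143.84 ÷ 12 = $345.32

$345.32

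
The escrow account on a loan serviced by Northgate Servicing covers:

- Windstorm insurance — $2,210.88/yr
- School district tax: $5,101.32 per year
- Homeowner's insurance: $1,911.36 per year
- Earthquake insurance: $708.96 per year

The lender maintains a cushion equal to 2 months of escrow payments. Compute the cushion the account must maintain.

Windstorm insurance — $2,210.88
School district tax — $5,101.32
Homeowner's insurance — $1,911.36
Earthquake insurance — $708.96
Total annual escrow = $2,210.88 + $5,101.32 + $1,911.36 + $708.96 = $9,932.52
Base monthly escrow = $9,932.52 ÷ 12 = $827.71
Reserve = 2 × $827.71 = $1,655.42

$1,655.42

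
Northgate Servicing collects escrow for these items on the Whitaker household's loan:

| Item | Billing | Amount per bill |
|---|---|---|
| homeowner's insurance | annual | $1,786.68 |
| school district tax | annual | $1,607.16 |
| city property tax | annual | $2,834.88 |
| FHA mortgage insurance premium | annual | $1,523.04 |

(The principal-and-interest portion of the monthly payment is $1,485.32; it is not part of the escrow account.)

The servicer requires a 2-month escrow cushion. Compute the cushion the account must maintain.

Homeowner's insurance — $1,786.68 per year
School district tax — $1,607.16 per year
City property tax — $2,834.88 per year
FHA mortgage insurance premium — $1,523.04 per year
Yearly total = $1,786.68 + $1,607.16 + $2,834.88 + $1,523.04 = $7,751.76
Base monthly escrow = $7,751.76 / 12 = $645.98
Reserve = 2 × $645.98 = $1,291.96

$1,291.96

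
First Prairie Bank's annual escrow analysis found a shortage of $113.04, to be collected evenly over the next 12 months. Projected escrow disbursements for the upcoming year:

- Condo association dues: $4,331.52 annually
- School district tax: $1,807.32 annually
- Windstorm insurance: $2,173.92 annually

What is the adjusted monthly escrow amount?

Condo association dues: $4,331.52 annually
School district tax: $1,807.32 annually
Windstorm insurance: $2,173.92 annually
Total per year = $8,312.76
Monthly = $8,312.76 ÷ 12 = $692.73
Shortage spread = $113.04 ÷ 12 = $9.42/mo
New monthly escrow = $692.73 + $9.42 = $702.15

$702.15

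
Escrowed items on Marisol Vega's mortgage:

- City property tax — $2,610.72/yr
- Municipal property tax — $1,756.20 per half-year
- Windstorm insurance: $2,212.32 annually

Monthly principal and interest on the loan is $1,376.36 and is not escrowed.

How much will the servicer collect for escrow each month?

$694.62

City property tax — $2,610.72 annually
Municipal property tax — $1,756.20 × 2 = $3,512.40 annually
Windstorm insurance — $2,212.32 annually
Annual escrow total = $2,610.72 + $3,512.40 + $2,212.32 = $8,335.44
Per month = $8,335.44 ÷ 12 = $694.62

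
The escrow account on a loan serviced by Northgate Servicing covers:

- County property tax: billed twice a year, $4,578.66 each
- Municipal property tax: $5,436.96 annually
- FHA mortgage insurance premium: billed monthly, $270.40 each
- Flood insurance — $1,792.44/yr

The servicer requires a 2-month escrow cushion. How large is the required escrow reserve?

$3,271.92

County property tax — $4,578.66 × 2 = $9,157.32
Municipal property tax — $5,436.96
FHA mortgage insurance premium — $270.40 × 12 = $3,244.80
Flood insurance — $1,792.44
Annual escrow total = $9,157.32 + $5,436.96 + $3,244.80 + $1,792.44 = $19,631.52
Monthly = $19,631.52 ÷ 12 = $1,635.96
Required cushion = 2 × $1,635.96 = $3,271.92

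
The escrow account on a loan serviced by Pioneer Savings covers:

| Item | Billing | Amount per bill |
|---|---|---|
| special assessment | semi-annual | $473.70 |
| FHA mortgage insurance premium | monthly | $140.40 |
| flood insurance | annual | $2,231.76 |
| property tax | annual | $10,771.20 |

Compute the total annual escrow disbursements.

$15,635.16

Special assessment — $473.70 × 2 = $947.40/yr
FHA mortgage insurance premium — $140.40 × 12 = $1,684.80/yr
Flood insurance — $2,231.76/yr
Property tax — $10,771.20/yr
Combined annual = $15,635.16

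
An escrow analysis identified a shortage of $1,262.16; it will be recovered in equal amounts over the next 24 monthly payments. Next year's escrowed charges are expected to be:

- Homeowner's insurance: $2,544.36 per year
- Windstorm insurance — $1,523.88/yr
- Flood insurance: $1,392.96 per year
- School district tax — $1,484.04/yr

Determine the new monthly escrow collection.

$631.36

Homeowner's insurance = $2,544.36 per year
Windstorm insurance = $1,523.88 per year
Flood insurance = $1,392.96 per year
School district tax = $1,484.04 per year
Total annual escrow = $6,945.24
Per month = $6,945.24 ÷ 12 = $578.77
Shortage spread = $1,262.16 ÷ 24 = $52.59/mo
Adjusted monthly = $578.77 + $52.59 = $631.36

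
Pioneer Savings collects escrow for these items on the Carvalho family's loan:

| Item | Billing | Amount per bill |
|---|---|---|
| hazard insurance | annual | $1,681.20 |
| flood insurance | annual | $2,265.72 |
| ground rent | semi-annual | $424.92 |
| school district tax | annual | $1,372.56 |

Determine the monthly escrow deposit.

$514.11

Hazard insurance — $1,681.20
Flood insurance — $2,265.72
Ground rent — $424.92 × 2 = $849.84
School district tax — $1,372.56
Total annual escrow = $1,681.20 + $2,265.72 + $849.84 + $1,372.56 = $6,169.32
Monthly = $6,169.32 / 12 = $514.11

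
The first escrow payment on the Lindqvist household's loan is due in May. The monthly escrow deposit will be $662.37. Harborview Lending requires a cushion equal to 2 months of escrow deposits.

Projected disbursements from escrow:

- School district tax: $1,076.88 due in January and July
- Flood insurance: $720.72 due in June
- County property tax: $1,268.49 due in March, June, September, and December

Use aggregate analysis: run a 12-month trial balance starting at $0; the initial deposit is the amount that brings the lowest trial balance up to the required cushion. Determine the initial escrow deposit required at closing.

$2,403.72

Cushion = 2 × $662.37 = $1,324.74
Trial balance (start $0, +$662.37 each month, − disbursements):
  May: +$662.37 → $662.37
  Jun: +$662.37 − $1,989.21 → -$664.47
  Jul: +$662.37 − $1,076.88 → -$1,078.98
  Aug: +$662.37 → -$416.61
  Sep: +$662.37 − $1,268.49 → -$1,022.73
  Oct: +$662.37 → -$360.36
  Nov: +$662.37 → $302.01
  Dec: +$662.37 − $1,268.49 → -$304.11
  Jan: +$662.37 − $1,076.88 → -$718.62
  Feb: +$662.37 → -$56.25
  Mar: +$662.37 − $1,268.49 → -$662.37
  Apr: +$662.37 → $0.00
Lowest trial balance = -$1,078.98 (Jul)
Initial deposit = cushion − low point = $1,324.74 − (-$1,078.98) = $2,403.72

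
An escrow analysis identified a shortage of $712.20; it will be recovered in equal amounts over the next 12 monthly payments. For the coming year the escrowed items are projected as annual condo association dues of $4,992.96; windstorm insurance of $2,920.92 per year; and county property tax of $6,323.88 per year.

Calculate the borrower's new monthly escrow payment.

Condo association dues — $4,992.96 annually
Windstorm insurance — $2,920.92 annually
County property tax — $6,323.88 annually
Total per year = $14,237.76
Base monthly escrow = $14,237.76 / 12 = $1,186.48
Shortage spread = $712.20 / 12 = $59.35/mo
New monthly escrow = $1,186.48 + $59.35 = $1,245.83

$1,245.83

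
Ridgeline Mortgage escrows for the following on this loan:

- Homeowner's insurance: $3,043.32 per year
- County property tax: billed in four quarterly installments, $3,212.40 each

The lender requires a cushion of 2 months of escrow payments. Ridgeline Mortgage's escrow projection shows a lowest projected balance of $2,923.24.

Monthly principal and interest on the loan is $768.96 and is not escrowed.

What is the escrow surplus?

Homeowner's insurance: $3,043.32/yr
County property tax: $3,212.40 × 4 = $12,849.60/yr
Total annual escrow = $15,892.92
Monthly escrow = $15,892.92 / 12 = $1,324.41
Cushion = 2 × $1,324.41 = $2,648.82
Surplus = $2,923.24 − $2,648.82 = $274.42

$274.42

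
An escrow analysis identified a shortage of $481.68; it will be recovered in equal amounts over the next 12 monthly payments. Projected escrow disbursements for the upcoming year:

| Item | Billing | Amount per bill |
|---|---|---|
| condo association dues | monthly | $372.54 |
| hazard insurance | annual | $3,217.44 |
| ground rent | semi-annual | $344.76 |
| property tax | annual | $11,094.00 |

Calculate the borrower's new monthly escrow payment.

$1,662.76

Condo association dues: $372.54 × 12 = $4,470.48/yr
Hazard insurance: $3,217.44/yr
Ground rent: $344.76 × 2 = $689.52/yr
Property tax: $11,094.00/yr
Yearly total = $4,470.48 + $3,217.44 + $689.52 + $11,094.00 = $19,471.44
Monthly = $19,471.44 / 12 = $1,622.62
Monthly shortage recovery: $481.68 / 12 = $40.14
Adjusted monthly = $1,622.62 + $40.14 = $1,662.76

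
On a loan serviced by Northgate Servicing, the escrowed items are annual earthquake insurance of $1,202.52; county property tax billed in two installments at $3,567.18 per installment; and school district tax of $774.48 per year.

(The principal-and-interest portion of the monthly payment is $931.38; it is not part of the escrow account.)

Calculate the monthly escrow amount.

$759.28

Earthquake insurance — $1,202.52 annually
County property tax — $3,567.18 × 2 = $7,134.36 annually
School district tax — $774.48 annually
Combined annual = $1,202.52 + $7,134.36 + $774.48 = $9,111.36
Monthly escrow = $9,111.36 / 12 = $759.28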